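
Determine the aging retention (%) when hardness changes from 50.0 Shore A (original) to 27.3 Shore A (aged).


Retention = aged / original * 100
= 27.3 / 50.0 * 100
= 54.6%

54.6%


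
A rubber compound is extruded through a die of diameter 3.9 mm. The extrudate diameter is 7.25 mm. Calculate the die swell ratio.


Die swell ratio = D_extrudate / D_die
= 7.25 / 3.9
= 1.859

Die swell = 1.859


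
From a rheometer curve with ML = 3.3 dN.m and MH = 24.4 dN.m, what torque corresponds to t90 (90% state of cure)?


M90 = ML + 0.9 * (MH - ML)
M90 = 3.3 + 0.9 * (24.4 - 3.3)
M90 = 3.3 + 0.9 * 21.1
M90 = 22.29 dN.m

22.29 dN.m


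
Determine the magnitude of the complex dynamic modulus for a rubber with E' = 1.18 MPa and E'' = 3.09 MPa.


|E*| = sqrt(E'^2 + E''^2)
= sqrt(1.18^2 + 3.09^2)
= sqrt(1.3924 + 9.5481)
= 3.308 MPa

3.308 MPa


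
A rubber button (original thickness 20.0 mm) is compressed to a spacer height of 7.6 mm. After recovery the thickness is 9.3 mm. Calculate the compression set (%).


CS = (t0 - recovered) / (t0 - ts) * 100
= (20.0 - 9.3) / (20.0 - 7.6) * 100
= 10.7 / 12.4 * 100
= 86.3%

86.3%


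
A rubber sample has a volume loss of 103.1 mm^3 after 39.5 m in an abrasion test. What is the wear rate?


Rate = volume_loss / distance
= 103.1 / 39.5
= 2.61 mm^3/m

2.61 mm^3/m


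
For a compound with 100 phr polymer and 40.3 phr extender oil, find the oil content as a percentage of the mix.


Oil % = oil / (100 + oil) * 100
= 40.3 / (100 + 40.3) * 100
= 40.3 / 140.3 * 100
= 28.72%

28.72%


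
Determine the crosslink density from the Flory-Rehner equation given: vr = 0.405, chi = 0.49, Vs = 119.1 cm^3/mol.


ln(1 - vr) = ln(1 - 0.405) = -0.5192
Numerator = -((-0.5192) + 0.405 + 0.49 * 0.405^2) = 0.0338
Denominator = 119.1 * (0.405^(1/3) - 0.405/2) = 64.0000
nu = 0.0338 / 64.0000 = 5.2846e-04 mol/cm^3

5.2846e-04 mol/cm^3


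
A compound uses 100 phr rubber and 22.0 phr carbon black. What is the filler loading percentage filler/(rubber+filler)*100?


Filler % = filler / (rubber + filler) * 100
= 22.0 / (100 + 22.0) * 100
= 22.0 / 122.0 * 100
= 18.03%

18.03%


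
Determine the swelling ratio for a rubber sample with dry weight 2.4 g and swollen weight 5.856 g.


Q = W_swollen / W_dry
Q = 5.856 / 2.4
Q = 2.44

Q = 2.44


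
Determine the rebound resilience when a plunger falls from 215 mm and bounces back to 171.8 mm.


Resilience = h_rebound / h_drop * 100
= 171.8 / 215 * 100
= 79.9%

79.9%


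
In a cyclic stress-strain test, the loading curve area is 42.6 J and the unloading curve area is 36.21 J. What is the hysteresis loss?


Hysteresis loss = loading - unloading
= 42.6 - 36.21
= 6.39 J

6.39 J


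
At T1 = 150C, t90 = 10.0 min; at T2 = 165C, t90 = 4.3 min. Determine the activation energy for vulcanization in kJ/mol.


T1 = 423.15 K, T2 = 438.15 K
1/T1 - 1/T2 = 8.0905e-05
ln(t1/t2) = ln(10.0/4.3) = 0.8440
Ea = 8.314 * 0.8440 / 8.0905e-05 = 86728.7262 J/mol
Ea = 86.73 kJ/mol

86.73 kJ/mol


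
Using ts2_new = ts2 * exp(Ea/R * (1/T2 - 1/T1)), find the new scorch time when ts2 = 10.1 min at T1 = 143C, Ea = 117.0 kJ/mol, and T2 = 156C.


Convert temperatures: T1 = 143 + 273.15 = 416.15 K, T2 = 156 + 273.15 = 429.15 K
ts2_new = 10.1 * exp(117000 / 8.314 * (1/429.15 - 1/416.15))
1/T2 - 1/T1 = -7.2792e-05
ts2_new = 3.63 min

3.63 min


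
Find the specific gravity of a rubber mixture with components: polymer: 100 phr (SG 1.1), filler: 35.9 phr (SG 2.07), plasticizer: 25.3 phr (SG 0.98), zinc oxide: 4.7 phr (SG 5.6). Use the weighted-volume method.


Sum of weights = 165.9
Volume contributions:
  polymer: 100/1.1 = 90.9091
  filler: 35.9/2.07 = 17.3430
  plasticizer: 25.3/0.98 = 25.8163
  zinc oxide: 4.7/5.6 = 0.8393
Sum of volumes = 134.9077
SG = 165.9 / 134.9077 = 1.23

SG = 1.23


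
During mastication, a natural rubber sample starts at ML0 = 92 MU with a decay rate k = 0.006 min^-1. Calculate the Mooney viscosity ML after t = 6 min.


ML = ML0 * exp(-k * t)
ML = 92 * exp(-0.006 * 6)
ML = 92 * 0.9646
ML = 88.75 MU

88.75 MU


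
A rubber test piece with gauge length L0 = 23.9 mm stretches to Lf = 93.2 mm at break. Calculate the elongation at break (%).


Elongation = (Lf - L0) / L0 * 100
= (93.2 - 23.9) / 23.9 * 100
= 69.3 / 23.9 * 100
= 290.0%

290.0%


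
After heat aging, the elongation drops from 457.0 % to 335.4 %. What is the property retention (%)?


Retention = aged / original * 100
= 335.4 / 457.0 * 100
= 73.4%

73.4%


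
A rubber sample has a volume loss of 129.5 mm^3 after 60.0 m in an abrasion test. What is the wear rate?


Rate = volume_loss / distance
= 129.5 / 60.0
= 2.158 mm^3/m

2.158 mm^3/m


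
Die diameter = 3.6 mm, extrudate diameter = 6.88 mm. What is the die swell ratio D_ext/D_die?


Die swell ratio = D_extrudate / D_die
= 6.88 / 3.6
= 1.911

Die swell = 1.911


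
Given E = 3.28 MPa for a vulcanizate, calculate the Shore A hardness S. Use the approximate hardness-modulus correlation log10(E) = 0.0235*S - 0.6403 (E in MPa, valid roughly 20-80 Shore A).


log10(E) = 0.0235*S - 0.6403  =>  S = (log10(E) + 0.6403) / 0.0235
log10(3.28) = 0.515874
S = (0.515874 + 0.6403) / 0.0235 = 1.156174 / 0.0235
S = 49.2

Shore A = 49.2


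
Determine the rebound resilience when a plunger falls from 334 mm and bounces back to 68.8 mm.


Resilience = h_rebound / h_drop * 100
= 68.8 / 334 * 100
= 20.6%

20.6%


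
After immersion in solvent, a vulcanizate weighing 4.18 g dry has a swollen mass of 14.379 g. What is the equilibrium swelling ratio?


Q = W_swollen / W_dry
Q = 14.379 / 4.18
Q = 3.44

Q = 3.44


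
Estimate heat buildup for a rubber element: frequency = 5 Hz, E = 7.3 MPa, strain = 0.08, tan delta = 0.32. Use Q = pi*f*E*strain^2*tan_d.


Q = pi * f * E * strain^2 * tan_d
= pi * 5 * 7.3 * 0.08^2 * 0.32
= pi * 5 * 7.3 * 0.0064 * 0.32
= 0.2348

Q = 0.2348


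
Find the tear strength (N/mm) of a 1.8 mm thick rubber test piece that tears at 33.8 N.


Tear strength = force / thickness
= 33.8 / 1.8
= 18.78 N/mm

18.78 N/mm


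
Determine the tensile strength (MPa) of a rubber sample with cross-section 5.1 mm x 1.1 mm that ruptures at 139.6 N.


Area = width * thickness = 5.1 * 1.1 = 5.61 mm^2
TS = force / area = 139.6 / 5.61 = 24.88 MPa

24.88 MPa


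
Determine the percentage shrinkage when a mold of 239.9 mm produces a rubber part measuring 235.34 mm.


Shrinkage = (mold - part) / mold * 100
= (239.9 - 235.34) / 239.9 * 100
= 4.56 / 239.9 * 100
= 1.9%

1.9%


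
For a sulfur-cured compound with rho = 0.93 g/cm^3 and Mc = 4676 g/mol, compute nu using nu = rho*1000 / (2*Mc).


nu = rho * 1000 / (2 * Mc)
nu = 0.93 * 1000 / (2 * 4676)
nu = 930.0 / 9352
nu = 0.0994 mol/L

0.0994 mol/L


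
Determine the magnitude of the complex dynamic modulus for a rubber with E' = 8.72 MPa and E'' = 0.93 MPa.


|E*| = sqrt(E'^2 + E''^2)
= sqrt(8.72^2 + 0.93^2)
= sqrt(76.0384 + 0.8649)
= 8.769 MPa

8.769 MPa


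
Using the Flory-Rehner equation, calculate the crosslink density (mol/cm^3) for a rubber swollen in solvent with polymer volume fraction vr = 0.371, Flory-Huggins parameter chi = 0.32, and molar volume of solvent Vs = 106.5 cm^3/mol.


ln(1 - vr) = ln(1 - 0.371) = -0.4636
Numerator = -((-0.4636) + 0.371 + 0.32 * 0.371^2) = 0.0486
Denominator = 106.5 * (0.371^(1/3) - 0.371/2) = 56.7700
nu = 0.0486 / 56.7700 = 8.5571e-04 mol/cm^3

8.5571e-04 mol/cm^3


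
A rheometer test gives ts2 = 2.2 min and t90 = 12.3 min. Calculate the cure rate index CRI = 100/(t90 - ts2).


CRI = 100 / (t90 - ts2)
= 100 / (12.3 - 2.2)
= 100 / 10.1
= 9.9 min^-1

9.9 min^-1


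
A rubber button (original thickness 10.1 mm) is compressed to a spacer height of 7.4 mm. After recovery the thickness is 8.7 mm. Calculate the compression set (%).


CS = (t0 - recovered) / (t0 - ts) * 100
= (10.1 - 8.7) / (10.1 - 7.4) * 100
= 1.4 / 2.7 * 100
= 51.9%

51.9%


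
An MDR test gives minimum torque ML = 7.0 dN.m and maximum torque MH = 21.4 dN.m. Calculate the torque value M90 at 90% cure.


M90 = ML + 0.9 * (MH - ML)
M90 = 7.0 + 0.9 * (21.4 - 7.0)
M90 = 7.0 + 0.9 * 14.4
M90 = 19.96 dN.m

19.96 dN.m


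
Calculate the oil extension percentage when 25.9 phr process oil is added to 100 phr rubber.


Oil % = oil / (100 + oil) * 100
= 25.9 / (100 + 25.9) * 100
= 25.9 / 125.9 * 100
= 20.57%

20.57%


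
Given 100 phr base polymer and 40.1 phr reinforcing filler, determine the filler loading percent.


Filler % = filler / (rubber + filler) * 100
= 40.1 / (100 + 40.1) * 100
= 40.1 / 140.1 * 100
= 28.62%

28.62%


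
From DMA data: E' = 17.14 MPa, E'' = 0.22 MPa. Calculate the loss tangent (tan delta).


tan delta = E'' / E'
= 0.22 / 17.14
= 0.0128

tan delta = 0.0128


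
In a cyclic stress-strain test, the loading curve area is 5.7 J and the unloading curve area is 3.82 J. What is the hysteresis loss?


Hysteresis loss = loading - unloading
= 5.7 - 3.82
= 1.88 J

1.88 J


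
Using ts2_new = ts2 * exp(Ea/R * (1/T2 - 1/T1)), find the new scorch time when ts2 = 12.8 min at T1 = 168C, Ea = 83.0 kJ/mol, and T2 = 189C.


Convert temperatures: T1 = 168 + 273.15 = 441.15 K, T2 = 189 + 273.15 = 462.15 K
ts2_new = 12.8 * exp(83000 / 8.314 * (1/462.15 - 1/441.15))
1/T2 - 1/T1 = -1.0300e-04
ts2_new = 4.58 min

4.58 min


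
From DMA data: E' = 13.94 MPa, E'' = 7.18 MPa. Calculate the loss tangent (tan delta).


tan delta = E'' / E'
= 7.18 / 13.94
= 0.5151

tan delta = 0.5151


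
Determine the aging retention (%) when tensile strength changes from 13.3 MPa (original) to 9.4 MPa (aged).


Retention = aged / original * 100
= 9.4 / 13.3 * 100
= 70.7%

70.7%


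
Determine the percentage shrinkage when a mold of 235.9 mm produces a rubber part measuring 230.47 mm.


Shrinkage = (mold - part) / mold * 100
= (235.9 - 230.47) / 235.9 * 100
= 5.43 / 235.9 * 100
= 2.3%

2.3%


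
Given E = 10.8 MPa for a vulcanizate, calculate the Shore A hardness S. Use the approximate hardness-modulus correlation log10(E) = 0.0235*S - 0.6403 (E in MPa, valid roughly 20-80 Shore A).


log10(E) = 0.0235*S - 0.6403  =>  S = (log10(E) + 0.6403) / 0.0235
log10(10.8) = 1.033424
S = (1.033424 + 0.6403) / 0.0235 = 1.673724 / 0.0235
S = 71.2

Shore A = 71.2


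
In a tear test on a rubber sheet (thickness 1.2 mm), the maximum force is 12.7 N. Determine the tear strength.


Tear strength = force / thickness
= 12.7 / 1.2
= 10.58 N/mm

10.58 N/mm


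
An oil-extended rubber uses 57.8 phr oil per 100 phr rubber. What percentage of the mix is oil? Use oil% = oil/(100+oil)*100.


Oil % = oil / (100 + oil) * 100
= 57.8 / (100 + 57.8) * 100
= 57.8 / 157.8 * 100
= 36.63%

36.63%


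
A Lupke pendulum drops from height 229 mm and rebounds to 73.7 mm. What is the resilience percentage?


Resilience = h_rebound / h_drop * 100
= 73.7 / 229 * 100
= 32.2%

32.2%


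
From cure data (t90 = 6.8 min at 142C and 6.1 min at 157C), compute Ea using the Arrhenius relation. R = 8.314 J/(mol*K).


T1 = 415.15 K, T2 = 430.15 K
1/T1 - 1/T2 = 8.3997e-05
ln(t1/t2) = ln(6.8/6.1) = 0.1086
Ea = 8.314 * 0.1086 / 8.3997e-05 = 10752.4855 J/mol
Ea = 10.75 kJ/mol

10.75 kJ/mol


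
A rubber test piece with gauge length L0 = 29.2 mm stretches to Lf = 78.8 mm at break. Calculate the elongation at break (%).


Elongation = (Lf - L0) / L0 * 100
= (78.8 - 29.2) / 29.2 * 100
= 49.6 / 29.2 * 100
= 169.9%

169.9%


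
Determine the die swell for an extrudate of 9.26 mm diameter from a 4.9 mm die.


Die swell ratio = D_extrudate / D_die
= 9.26 / 4.9
= 1.89

Die swell = 1.89


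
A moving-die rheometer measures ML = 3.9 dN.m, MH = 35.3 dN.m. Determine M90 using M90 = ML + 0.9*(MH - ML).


M90 = ML + 0.9 * (MH - ML)
M90 = 3.9 + 0.9 * (35.3 - 3.9)
M90 = 3.9 + 0.9 * 31.4
M90 = 32.16 dN.m

32.16 dN.m


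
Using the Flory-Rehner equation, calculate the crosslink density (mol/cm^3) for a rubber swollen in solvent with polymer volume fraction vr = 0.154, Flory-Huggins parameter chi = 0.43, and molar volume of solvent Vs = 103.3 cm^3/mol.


ln(1 - vr) = ln(1 - 0.154) = -0.1672
Numerator = -((-0.1672) + 0.154 + 0.43 * 0.154^2) = 0.0030
Denominator = 103.3 * (0.154^(1/3) - 0.154/2) = 47.4158
nu = 0.0030 / 47.4158 = 6.4072e-05 mol/cm^3

6.4072e-05 mol/cm^3


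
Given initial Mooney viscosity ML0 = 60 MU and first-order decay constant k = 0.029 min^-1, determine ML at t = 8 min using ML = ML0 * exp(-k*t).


ML = ML0 * exp(-k * t)
ML = 60 * exp(-0.029 * 8)
ML = 60 * 0.7929
ML = 47.58 MU

47.58 MU


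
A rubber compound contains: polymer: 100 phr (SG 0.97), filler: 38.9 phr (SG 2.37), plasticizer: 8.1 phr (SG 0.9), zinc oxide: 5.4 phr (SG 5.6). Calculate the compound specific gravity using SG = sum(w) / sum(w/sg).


Sum of weights = 152.4
Volume contributions:
  polymer: 100/0.97 = 103.0928
  filler: 38.9/2.37 = 16.4135
  plasticizer: 8.1/0.9 = 9.0000
  zinc oxide: 5.4/5.6 = 0.9643
Sum of volumes = 129.4706
SG = 152.4 / 129.4706 = 1.177

SG = 1.177


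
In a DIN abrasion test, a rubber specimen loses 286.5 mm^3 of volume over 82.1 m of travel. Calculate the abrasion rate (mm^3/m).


Rate = volume_loss / distance
= 286.5 / 82.1
= 3.49 mm^3/m

3.49 mm^3/m


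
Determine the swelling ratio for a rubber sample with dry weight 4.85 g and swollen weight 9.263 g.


Q = W_swollen / W_dry
Q = 9.263 / 4.85
Q = 1.91

Q = 1.91


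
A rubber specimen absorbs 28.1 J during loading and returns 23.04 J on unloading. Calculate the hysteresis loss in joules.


Hysteresis loss = loading - unloading
= 28.1 - 23.04
= 5.06 J

5.06 J


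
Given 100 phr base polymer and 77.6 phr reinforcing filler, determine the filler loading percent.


Filler % = filler / (rubber + filler) * 100
= 77.6 / (100 + 77.6) * 100
= 77.6 / 177.6 * 100
= 43.69%

43.69%


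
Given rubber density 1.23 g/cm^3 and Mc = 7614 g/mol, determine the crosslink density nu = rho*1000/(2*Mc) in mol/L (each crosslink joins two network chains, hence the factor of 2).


nu = rho * 1000 / (2 * Mc)
nu = 1.23 * 1000 / (2 * 7614)
nu = 1230.0 / 15228
nu = 0.0808 mol/L

0.0808 mol/L


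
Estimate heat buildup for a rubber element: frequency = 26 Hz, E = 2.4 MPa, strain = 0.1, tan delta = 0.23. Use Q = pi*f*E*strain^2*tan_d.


Q = pi * f * E * strain^2 * tan_d
= pi * 26 * 2.4 * 0.1^2 * 0.23
= pi * 26 * 2.4 * 0.0100 * 0.23
= 0.4509

Q = 0.4509


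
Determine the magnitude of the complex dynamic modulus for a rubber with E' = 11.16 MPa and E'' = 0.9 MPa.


|E*| = sqrt(E'^2 + E''^2)
= sqrt(11.16^2 + 0.9^2)
= sqrt(124.5456 + 0.8100)
= 11.196 MPa

11.196 MPa


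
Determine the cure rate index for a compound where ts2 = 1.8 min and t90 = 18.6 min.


CRI = 100 / (t90 - ts2)
= 100 / (18.6 - 1.8)
= 100 / 16.8
= 5.95 min^-1

5.95 min^-1


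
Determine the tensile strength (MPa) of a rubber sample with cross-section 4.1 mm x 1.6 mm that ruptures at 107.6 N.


Area = width * thickness = 4.1 * 1.6 = 6.56 mm^2
TS = force / area = 107.6 / 6.56 = 16.4 MPa

16.4 MPa


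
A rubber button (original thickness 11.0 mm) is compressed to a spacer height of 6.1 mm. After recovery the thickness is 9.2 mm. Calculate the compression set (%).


CS = (t0 - recovered) / (t0 - ts) * 100
= (11.0 - 9.2) / (11.0 - 6.1) * 100
= 1.8 / 4.9 * 100
= 36.7%

36.7%


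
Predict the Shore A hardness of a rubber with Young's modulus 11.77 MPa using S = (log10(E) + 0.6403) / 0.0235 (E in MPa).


log10(E) = 0.0235*S - 0.6403  =>  S = (log10(E) + 0.6403) / 0.0235
log10(11.77) = 1.070776
S = (1.070776 + 0.6403) / 0.0235 = 1.711076 / 0.0235
S = 72.8

Shore A = 72.8


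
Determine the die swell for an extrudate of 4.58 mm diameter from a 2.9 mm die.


Die swell ratio = D_extrudate / D_die
= 4.58 / 2.9
= 1.579

Die swell = 1.579


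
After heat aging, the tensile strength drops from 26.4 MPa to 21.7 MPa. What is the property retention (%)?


Retention = aged / original * 100
= 21.7 / 26.4 * 100
= 82.2%

82.2%


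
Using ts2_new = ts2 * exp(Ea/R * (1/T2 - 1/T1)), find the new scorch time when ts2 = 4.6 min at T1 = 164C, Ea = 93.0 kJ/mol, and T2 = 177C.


Convert temperatures: T1 = 164 + 273.15 = 437.15 K, T2 = 177 + 273.15 = 450.15 K
ts2_new = 4.6 * exp(93000 / 8.314 * (1/450.15 - 1/437.15))
1/T2 - 1/T1 = -6.6063e-05
ts2_new = 2.2 min

2.2 min


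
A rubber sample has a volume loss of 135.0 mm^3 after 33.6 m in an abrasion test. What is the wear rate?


Rate = volume_loss / distance
= 135.0 / 33.6
= 4.018 mm^3/m

4.018 mm^3/m


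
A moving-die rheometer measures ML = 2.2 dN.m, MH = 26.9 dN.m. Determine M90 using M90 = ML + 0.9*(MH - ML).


M90 = ML + 0.9 * (MH - ML)
M90 = 2.2 + 0.9 * (26.9 - 2.2)
M90 = 2.2 + 0.9 * 24.7
M90 = 24.43 dN.m

24.43 dN.m


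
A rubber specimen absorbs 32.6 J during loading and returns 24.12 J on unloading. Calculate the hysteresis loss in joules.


Hysteresis loss = loading - unloading
= 32.6 - 24.12
= 8.48 J

8.48 J


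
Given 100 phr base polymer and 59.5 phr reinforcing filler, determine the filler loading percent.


Filler % = filler / (rubber + filler) * 100
= 59.5 / (100 + 59.5) * 100
= 59.5 / 159.5 * 100
= 37.3%

37.3%


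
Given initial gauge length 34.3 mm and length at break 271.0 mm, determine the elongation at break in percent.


Elongation = (Lf - L0) / L0 * 100
= (271.0 - 34.3) / 34.3 * 100
= 236.7 / 34.3 * 100
= 690.1%

690.1%


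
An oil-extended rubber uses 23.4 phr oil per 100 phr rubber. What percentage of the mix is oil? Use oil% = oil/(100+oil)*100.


Oil % = oil / (100 + oil) * 100
= 23.4 / (100 + 23.4) * 100
= 23.4 / 123.4 * 100
= 18.96%

18.96%


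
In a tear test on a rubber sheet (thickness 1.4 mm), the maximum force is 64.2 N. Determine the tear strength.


Tear strength = force / thickness
= 64.2 / 1.4
= 45.86 N/mm

45.86 N/mm


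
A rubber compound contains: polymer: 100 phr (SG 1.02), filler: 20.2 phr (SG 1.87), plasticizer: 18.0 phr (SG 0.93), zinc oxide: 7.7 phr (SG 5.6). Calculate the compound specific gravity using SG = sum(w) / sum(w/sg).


Sum of weights = 145.9
Volume contributions:
  polymer: 100/1.02 = 98.0392
  filler: 20.2/1.87 = 10.8021
  plasticizer: 18.0/0.93 = 19.3548
  zinc oxide: 7.7/5.6 = 1.3750
Sum of volumes = 129.5712
SG = 145.9 / 129.5712 = 1.126

SG = 1.126


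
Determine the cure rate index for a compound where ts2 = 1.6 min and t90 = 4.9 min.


CRI = 100 / (t90 - ts2)
= 100 / (4.9 - 1.6)
= 100 / 3.3
= 30.3 min^-1

30.3 min^-1


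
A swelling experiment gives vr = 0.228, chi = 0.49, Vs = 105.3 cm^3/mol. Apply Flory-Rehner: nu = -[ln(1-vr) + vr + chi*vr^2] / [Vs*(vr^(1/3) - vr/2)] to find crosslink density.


ln(1 - vr) = ln(1 - 0.228) = -0.2588
Numerator = -((-0.2588) + 0.228 + 0.49 * 0.228^2) = 0.0053
Denominator = 105.3 * (0.228^(1/3) - 0.228/2) = 52.3248
nu = 0.0053 / 52.3248 = 1.0126e-04 mol/cm^3

1.0126e-04 mol/cm^3


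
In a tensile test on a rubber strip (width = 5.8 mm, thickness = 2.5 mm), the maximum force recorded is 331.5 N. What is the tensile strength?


Area = width * thickness = 5.8 * 2.5 = 14.5 mm^2
TS = force / area = 331.5 / 14.5 = 22.86 MPa

22.86 MPa


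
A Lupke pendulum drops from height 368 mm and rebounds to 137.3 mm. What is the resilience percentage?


Resilience = h_rebound / h_drop * 100
= 137.3 / 368 * 100
= 37.3%

37.3%


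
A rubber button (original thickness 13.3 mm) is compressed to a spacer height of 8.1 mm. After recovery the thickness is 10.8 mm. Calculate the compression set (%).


CS = (t0 - recovered) / (t0 - ts) * 100
= (13.3 - 10.8) / (13.3 - 8.1) * 100
= 2.5 / 5.2 * 100
= 48.1%

48.1%


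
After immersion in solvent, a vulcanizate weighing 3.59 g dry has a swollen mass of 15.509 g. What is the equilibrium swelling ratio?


Q = W_swollen / W_dry
Q = 15.509 / 3.59
Q = 4.32

Q = 4.32


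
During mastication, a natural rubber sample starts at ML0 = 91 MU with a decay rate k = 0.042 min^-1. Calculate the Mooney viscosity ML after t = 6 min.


ML = ML0 * exp(-k * t)
ML = 91 * exp(-0.042 * 6)
ML = 91 * 0.7772
ML = 70.73 MU

70.73 MU


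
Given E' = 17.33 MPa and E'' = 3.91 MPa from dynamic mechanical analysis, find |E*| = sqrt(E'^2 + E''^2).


|E*| = sqrt(E'^2 + E''^2)
= sqrt(17.33^2 + 3.91^2)
= sqrt(300.3289 + 15.2881)
= 17.766 MPa

17.766 MPa


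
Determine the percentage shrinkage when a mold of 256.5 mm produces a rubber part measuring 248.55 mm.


Shrinkage = (mold - part) / mold * 100
= (256.5 - 248.55) / 256.5 * 100
= 7.95 / 256.5 * 100
= 3.1%

3.1%


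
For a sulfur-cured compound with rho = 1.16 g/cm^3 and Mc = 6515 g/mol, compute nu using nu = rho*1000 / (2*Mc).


nu = rho * 1000 / (2 * Mc)
nu = 1.16 * 1000 / (2 * 6515)
nu = 1160.0 / 13030
nu = 0.0890 mol/L

0.0890 mol/L


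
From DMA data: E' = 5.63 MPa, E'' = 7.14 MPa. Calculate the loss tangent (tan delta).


tan delta = E'' / E'
= 7.14 / 5.63
= 1.2682

tan delta = 1.2682


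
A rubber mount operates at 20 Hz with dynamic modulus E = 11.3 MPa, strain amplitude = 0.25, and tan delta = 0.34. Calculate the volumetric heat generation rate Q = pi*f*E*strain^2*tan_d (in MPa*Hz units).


Q = pi * f * E * strain^2 * tan_d
= pi * 20 * 11.3 * 0.25^2 * 0.34
= pi * 20 * 11.3 * 0.0625 * 0.34
= 15.0875

Q = 15.0875


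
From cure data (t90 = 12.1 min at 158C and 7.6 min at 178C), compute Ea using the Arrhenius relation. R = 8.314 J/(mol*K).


T1 = 431.15 K, T2 = 451.15 K
1/T1 - 1/T2 = 1.0282e-04
ln(t1/t2) = ln(12.1/7.6) = 0.4651
Ea = 8.314 * 0.4651 / 1.0282e-04 = 37604.1481 J/mol
Ea = 37.6 kJ/mol

37.6 kJ/mol


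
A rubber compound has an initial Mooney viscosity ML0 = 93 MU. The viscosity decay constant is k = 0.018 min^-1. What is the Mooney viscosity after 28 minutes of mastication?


ML = ML0 * exp(-k * t)
ML = 93 * exp(-0.018 * 28)
ML = 93 * 0.6041
ML = 56.18 MU

56.18 MU


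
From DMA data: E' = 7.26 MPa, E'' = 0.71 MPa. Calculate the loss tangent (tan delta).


tan delta = E'' / E'
= 0.71 / 7.26
= 0.0978

tan delta = 0.0978


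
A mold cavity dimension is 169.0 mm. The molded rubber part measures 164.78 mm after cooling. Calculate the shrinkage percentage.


Shrinkage = (mold - part) / mold * 100
= (169.0 - 164.78) / 169.0 * 100
= 4.22 / 169.0 * 100
= 2.5%

2.5%


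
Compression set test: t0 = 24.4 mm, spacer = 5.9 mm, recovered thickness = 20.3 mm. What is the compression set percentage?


CS = (t0 - recovered) / (t0 - ts) * 100
= (24.4 - 20.3) / (24.4 - 5.9) * 100
= 4.1 / 18.5 * 100
= 22.2%

22.2%


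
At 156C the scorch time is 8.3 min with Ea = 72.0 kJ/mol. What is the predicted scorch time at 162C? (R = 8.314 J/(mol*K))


Convert temperatures: T1 = 156 + 273.15 = 429.15 K, T2 = 162 + 273.15 = 435.15 K
ts2_new = 8.3 * exp(72000 / 8.314 * (1/435.15 - 1/429.15))
1/T2 - 1/T1 = -3.2129e-05
ts2_new = 6.28 min

6.28 min


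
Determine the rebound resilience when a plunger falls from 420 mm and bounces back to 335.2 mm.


Resilience = h_rebound / h_drop * 100
= 335.2 / 420 * 100
= 79.8%

79.8%


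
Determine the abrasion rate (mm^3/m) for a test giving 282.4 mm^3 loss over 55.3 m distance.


Rate = volume_loss / distance
= 282.4 / 55.3
= 5.107 mm^3/m

5.107 mm^3/m


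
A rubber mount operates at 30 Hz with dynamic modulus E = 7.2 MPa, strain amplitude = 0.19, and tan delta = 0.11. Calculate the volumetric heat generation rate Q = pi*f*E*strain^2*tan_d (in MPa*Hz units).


Q = pi * f * E * strain^2 * tan_d
= pi * 30 * 7.2 * 0.19^2 * 0.11
= pi * 30 * 7.2 * 0.0361 * 0.11
= 2.6947

Q = 2.6947


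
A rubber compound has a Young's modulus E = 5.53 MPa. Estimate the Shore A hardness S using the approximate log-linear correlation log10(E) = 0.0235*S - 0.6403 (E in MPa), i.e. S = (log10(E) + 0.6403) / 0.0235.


log10(E) = 0.0235*S - 0.6403  =>  S = (log10(E) + 0.6403) / 0.0235
log10(5.53) = 0.742725
S = (0.742725 + 0.6403) / 0.0235 = 1.383025 / 0.0235
S = 58.9

Shore A = 58.9


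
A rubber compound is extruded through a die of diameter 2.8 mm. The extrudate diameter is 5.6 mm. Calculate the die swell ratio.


Die swell ratio = D_extrudate / D_die
= 5.6 / 2.8
= 2.0

Die swell = 2.0


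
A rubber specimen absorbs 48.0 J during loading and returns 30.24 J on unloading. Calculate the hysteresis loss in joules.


Hysteresis loss = loading - unloading
= 48.0 - 30.24
= 17.76 J

17.76 J


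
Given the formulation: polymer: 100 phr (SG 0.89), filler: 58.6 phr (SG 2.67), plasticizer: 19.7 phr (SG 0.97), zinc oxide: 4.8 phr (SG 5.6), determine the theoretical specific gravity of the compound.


Sum of weights = 183.1
Volume contributions:
  polymer: 100/0.89 = 112.3596
  filler: 58.6/2.67 = 21.9476
  plasticizer: 19.7/0.97 = 20.3093
  zinc oxide: 4.8/5.6 = 0.8571
Sum of volumes = 155.4735
SG = 183.1 / 155.4735 = 1.178

SG = 1.178


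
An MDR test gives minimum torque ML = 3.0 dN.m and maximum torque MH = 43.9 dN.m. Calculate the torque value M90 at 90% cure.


M90 = ML + 0.9 * (MH - ML)
M90 = 3.0 + 0.9 * (43.9 - 3.0)
M90 = 3.0 + 0.9 * 40.9
M90 = 39.81 dN.m

39.81 dN.m


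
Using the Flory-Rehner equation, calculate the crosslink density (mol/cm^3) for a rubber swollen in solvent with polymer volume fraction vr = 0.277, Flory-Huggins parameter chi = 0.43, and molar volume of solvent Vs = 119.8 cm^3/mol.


ln(1 - vr) = ln(1 - 0.277) = -0.3243
Numerator = -((-0.3243) + 0.277 + 0.43 * 0.277^2) = 0.0144
Denominator = 119.8 * (0.277^(1/3) - 0.277/2) = 61.5015
nu = 0.0144 / 61.5015 = 2.3337e-04 mol/cm^3

2.3337e-04 mol/cm^3


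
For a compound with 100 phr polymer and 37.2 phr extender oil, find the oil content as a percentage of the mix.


Oil % = oil / (100 + oil) * 100
= 37.2 / (100 + 37.2) * 100
= 37.2 / 137.2 * 100
= 27.11%

27.11%


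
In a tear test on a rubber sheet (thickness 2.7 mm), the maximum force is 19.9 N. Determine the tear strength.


Tear strength = force / thickness
= 19.9 / 2.7
= 7.37 N/mm

7.37 N/mm


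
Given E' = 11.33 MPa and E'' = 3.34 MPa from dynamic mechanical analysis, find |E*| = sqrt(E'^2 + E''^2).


|E*| = sqrt(E'^2 + E''^2)
= sqrt(11.33^2 + 3.34^2)
= sqrt(128.3689 + 11.1556)
= 11.812 MPa

11.812 MPa


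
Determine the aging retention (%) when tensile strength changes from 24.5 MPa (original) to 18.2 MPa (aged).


Retention = aged / original * 100
= 18.2 / 24.5 * 100
= 74.3%

74.3%


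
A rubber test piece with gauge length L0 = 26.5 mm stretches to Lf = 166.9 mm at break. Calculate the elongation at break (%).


Elongation = (Lf - L0) / L0 * 100
= (166.9 - 26.5) / 26.5 * 100
= 140.4 / 26.5 * 100
= 529.8%

529.8%


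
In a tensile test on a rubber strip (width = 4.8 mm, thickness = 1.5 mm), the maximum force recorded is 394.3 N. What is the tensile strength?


Area = width * thickness = 4.8 * 1.5 = 7.2 mm^2
TS = force / area = 394.3 / 7.2 = 54.76 MPa

54.76 MPa


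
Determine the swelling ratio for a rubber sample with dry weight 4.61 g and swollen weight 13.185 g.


Q = W_swollen / W_dry
Q = 13.185 / 4.61
Q = 2.86

Q = 2.86


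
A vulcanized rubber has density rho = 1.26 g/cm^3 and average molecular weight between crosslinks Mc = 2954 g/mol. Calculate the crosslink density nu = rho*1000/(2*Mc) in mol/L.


nu = rho * 1000 / (2 * Mc)
nu = 1.26 * 1000 / (2 * 2954)
nu = 1260.0 / 5908
nu = 0.2133 mol/L

0.2133 mol/L


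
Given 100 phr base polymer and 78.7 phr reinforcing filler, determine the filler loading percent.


Filler % = filler / (rubber + filler) * 100
= 78.7 / (100 + 78.7) * 100
= 78.7 / 178.7 * 100
= 44.04%

44.04%


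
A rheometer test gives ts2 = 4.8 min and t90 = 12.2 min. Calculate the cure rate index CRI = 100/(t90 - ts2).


CRI = 100 / (t90 - ts2)
= 100 / (12.2 - 4.8)
= 100 / 7.4
= 13.51 min^-1

13.51 min^-1


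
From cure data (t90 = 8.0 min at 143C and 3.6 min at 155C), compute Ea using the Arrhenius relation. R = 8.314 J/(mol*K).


T1 = 416.15 K, T2 = 428.15 K
1/T1 - 1/T2 = 6.7350e-05
ln(t1/t2) = ln(8.0/3.6) = 0.7985
Ea = 8.314 * 0.7985 / 6.7350e-05 = 98572.0362 J/mol
Ea = 98.57 kJ/mol

98.57 kJ/mol


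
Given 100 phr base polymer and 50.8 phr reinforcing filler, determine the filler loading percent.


Filler % = filler / (rubber + filler) * 100
= 50.8 / (100 + 50.8) * 100
= 50.8 / 150.8 * 100
= 33.69%

33.69%


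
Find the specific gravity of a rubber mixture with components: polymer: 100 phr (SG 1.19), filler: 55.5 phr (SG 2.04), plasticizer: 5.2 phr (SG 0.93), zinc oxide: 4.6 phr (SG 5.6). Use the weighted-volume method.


Sum of weights = 165.3
Volume contributions:
  polymer: 100/1.19 = 84.0336
  filler: 55.5/2.04 = 27.2059
  plasticizer: 5.2/0.93 = 5.5914
  zinc oxide: 4.6/5.6 = 0.8214
Sum of volumes = 117.6523
SG = 165.3 / 117.6523 = 1.405

SG = 1.405


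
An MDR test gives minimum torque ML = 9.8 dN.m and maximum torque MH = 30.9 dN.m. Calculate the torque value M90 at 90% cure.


M90 = ML + 0.9 * (MH - ML)
M90 = 9.8 + 0.9 * (30.9 - 9.8)
M90 = 9.8 + 0.9 * 21.1
M90 = 28.79 dN.m

28.79 dN.m


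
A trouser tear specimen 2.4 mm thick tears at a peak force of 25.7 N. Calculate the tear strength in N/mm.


Tear strength = force / thickness
= 25.7 / 2.4
= 10.71 N/mm

10.71 N/mm


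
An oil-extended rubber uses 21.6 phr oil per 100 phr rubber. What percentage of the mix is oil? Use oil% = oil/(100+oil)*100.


Oil % = oil / (100 + oil) * 100
= 21.6 / (100 + 21.6) * 100
= 21.6 / 121.6 * 100
= 17.76%

17.76%


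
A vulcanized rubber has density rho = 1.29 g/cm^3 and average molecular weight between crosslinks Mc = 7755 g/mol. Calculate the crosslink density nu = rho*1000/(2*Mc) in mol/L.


nu = rho * 1000 / (2 * Mc)
nu = 1.29 * 1000 / (2 * 7755)
nu = 1290.0 / 15510
nu = 0.0832 mol/L

0.0832 mol/L


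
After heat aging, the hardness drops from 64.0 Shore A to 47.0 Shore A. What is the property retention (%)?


Retention = aged / original * 100
= 47.0 / 64.0 * 100
= 73.4%

73.4%


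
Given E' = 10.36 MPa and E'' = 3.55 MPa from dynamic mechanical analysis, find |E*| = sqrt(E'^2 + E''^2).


|E*| = sqrt(E'^2 + E''^2)
= sqrt(10.36^2 + 3.55^2)
= sqrt(107.3296 + 12.6025)
= 10.951 MPa

10.951 MPa


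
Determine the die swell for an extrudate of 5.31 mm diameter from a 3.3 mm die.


Die swell ratio = D_extrudate / D_die
= 5.31 / 3.3
= 1.609

Die swell = 1.609


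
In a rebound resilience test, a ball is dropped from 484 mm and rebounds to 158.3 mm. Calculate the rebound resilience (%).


Resilience = h_rebound / h_drop * 100
= 158.3 / 484 * 100
= 32.7%

32.7%


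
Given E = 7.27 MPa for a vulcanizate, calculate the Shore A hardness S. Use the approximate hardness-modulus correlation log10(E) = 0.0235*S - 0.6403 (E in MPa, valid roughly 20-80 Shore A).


log10(E) = 0.0235*S - 0.6403  =>  S = (log10(E) + 0.6403) / 0.0235
log10(7.27) = 0.861534
S = (0.861534 + 0.6403) / 0.0235 = 1.501834 / 0.0235
S = 63.9

Shore A = 63.9


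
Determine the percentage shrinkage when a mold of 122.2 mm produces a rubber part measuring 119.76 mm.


Shrinkage = (mold - part) / mold * 100
= (122.2 - 119.76) / 122.2 * 100
= 2.44 / 122.2 * 100
= 2.0%

2.0%


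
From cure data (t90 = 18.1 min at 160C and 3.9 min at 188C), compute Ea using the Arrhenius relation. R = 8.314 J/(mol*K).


T1 = 433.15 K, T2 = 461.15 K
1/T1 - 1/T2 = 1.4018e-04
ln(t1/t2) = ln(18.1/3.9) = 1.5349
Ea = 8.314 * 1.5349 / 1.4018e-04 = 91037.9812 J/mol
Ea = 91.04 kJ/mol

91.04 kJ/mol


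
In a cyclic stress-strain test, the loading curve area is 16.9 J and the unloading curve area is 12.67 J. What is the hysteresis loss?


Hysteresis loss = loading - unloading
= 16.9 - 12.67
= 4.23 J

4.23 J


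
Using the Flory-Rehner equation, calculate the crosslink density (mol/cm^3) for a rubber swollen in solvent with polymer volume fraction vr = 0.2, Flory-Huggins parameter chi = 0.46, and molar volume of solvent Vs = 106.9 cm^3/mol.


ln(1 - vr) = ln(1 - 0.2) = -0.2231
Numerator = -((-0.2231) + 0.2 + 0.46 * 0.2^2) = 0.0047
Denominator = 106.9 * (0.2^(1/3) - 0.2/2) = 51.8255
nu = 0.0047 / 51.8255 = 9.1529e-05 mol/cm^3

9.1529e-05 mol/cm^3


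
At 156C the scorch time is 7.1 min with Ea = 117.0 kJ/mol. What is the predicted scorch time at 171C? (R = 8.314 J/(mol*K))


Convert temperatures: T1 = 156 + 273.15 = 429.15 K, T2 = 171 + 273.15 = 444.15 K
ts2_new = 7.1 * exp(117000 / 8.314 * (1/444.15 - 1/429.15))
1/T2 - 1/T1 = -7.8696e-05
ts2_new = 2.35 min

2.35 min


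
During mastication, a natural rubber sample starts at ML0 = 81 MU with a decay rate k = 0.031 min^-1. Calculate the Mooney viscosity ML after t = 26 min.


ML = ML0 * exp(-k * t)
ML = 81 * exp(-0.031 * 26)
ML = 81 * 0.4466
ML = 36.18 MU

36.18 MU


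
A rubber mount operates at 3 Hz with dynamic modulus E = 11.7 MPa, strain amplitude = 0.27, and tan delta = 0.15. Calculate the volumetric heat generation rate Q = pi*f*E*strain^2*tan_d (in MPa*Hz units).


Q = pi * f * E * strain^2 * tan_d
= pi * 3 * 11.7 * 0.27^2 * 0.15
= pi * 3 * 11.7 * 0.0729 * 0.15
= 1.2058

Q = 1.2058


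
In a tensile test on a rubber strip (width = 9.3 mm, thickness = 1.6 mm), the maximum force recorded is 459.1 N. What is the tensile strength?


Area = width * thickness = 9.3 * 1.6 = 14.88 mm^2
TS = force / area = 459.1 / 14.88 = 30.85 MPa

30.85 MPa


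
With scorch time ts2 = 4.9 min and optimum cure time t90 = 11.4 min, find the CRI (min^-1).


CRI = 100 / (t90 - ts2)
= 100 / (11.4 - 4.9)
= 100 / 6.5
= 15.38 min^-1

15.38 min^-1


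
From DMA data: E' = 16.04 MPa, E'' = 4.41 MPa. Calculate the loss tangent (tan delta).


tan delta = E'' / E'
= 4.41 / 16.04
= 0.2749

tan delta = 0.2749


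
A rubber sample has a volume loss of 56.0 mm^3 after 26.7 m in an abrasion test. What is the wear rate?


Rate = volume_loss / distance
= 56.0 / 26.7
= 2.097 mm^3/m

2.097 mm^3/m


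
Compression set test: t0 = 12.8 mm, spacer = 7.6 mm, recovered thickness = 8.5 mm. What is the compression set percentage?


CS = (t0 - recovered) / (t0 - ts) * 100
= (12.8 - 8.5) / (12.8 - 7.6) * 100
= 4.3 / 5.2 * 100
= 82.7%

82.7%


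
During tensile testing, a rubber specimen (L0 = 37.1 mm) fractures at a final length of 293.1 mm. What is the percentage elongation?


Elongation = (Lf - L0) / L0 * 100
= (293.1 - 37.1) / 37.1 * 100
= 256.0 / 37.1 * 100
= 690.0%

690.0%


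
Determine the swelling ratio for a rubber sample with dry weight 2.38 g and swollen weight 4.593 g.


Q = W_swollen / W_dry
Q = 4.593 / 2.38
Q = 1.93

Q = 1.93


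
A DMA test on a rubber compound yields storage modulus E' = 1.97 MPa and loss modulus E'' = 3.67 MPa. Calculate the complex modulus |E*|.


|E*| = sqrt(E'^2 + E''^2)
= sqrt(1.97^2 + 3.67^2)
= sqrt(3.8809 + 13.4689)
= 4.165 MPa

4.165 MPa


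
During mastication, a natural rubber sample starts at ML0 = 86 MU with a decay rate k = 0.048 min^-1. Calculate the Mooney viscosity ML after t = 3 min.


ML = ML0 * exp(-k * t)
ML = 86 * exp(-0.048 * 3)
ML = 86 * 0.8659
ML = 74.47 MU

74.47 MU


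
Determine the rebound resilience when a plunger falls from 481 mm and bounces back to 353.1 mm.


Resilience = h_rebound / h_drop * 100
= 353.1 / 481 * 100
= 73.4%

73.4%


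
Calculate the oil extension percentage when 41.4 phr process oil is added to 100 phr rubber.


Oil % = oil / (100 + oil) * 100
= 41.4 / (100 + 41.4) * 100
= 41.4 / 141.4 * 100
= 29.28%

29.28%


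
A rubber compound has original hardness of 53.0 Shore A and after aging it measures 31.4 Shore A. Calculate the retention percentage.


Retention = aged / original * 100
= 31.4 / 53.0 * 100
= 59.2%

59.2%


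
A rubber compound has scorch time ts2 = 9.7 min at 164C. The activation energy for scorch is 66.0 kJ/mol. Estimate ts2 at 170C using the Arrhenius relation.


Convert temperatures: T1 = 164 + 273.15 = 437.15 K, T2 = 170 + 273.15 = 443.15 K
ts2_new = 9.7 * exp(66000 / 8.314 * (1/443.15 - 1/437.15))
1/T2 - 1/T1 = -3.0972e-05
ts2_new = 7.59 min

7.59 min


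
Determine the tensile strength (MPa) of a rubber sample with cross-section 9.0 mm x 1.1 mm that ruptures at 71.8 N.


Area = width * thickness = 9.0 * 1.1 = 9.9 mm^2
TS = force / area = 71.8 / 9.9 = 7.25 MPa

7.25 MPa


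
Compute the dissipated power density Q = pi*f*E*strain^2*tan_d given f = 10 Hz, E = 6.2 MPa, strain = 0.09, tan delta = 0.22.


Q = pi * f * E * strain^2 * tan_d
= pi * 10 * 6.2 * 0.09^2 * 0.22
= pi * 10 * 6.2 * 0.0081 * 0.22
= 0.3471

Q = 0.3471


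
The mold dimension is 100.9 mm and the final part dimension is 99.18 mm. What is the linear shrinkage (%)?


Shrinkage = (mold - part) / mold * 100
= (100.9 - 99.18) / 100.9 * 100
= 1.72 / 100.9 * 100
= 1.7%

1.7%


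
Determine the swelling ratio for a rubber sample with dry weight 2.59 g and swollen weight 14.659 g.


Q = W_swollen / W_dry
Q = 14.659 / 2.59
Q = 5.66

Q = 5.66


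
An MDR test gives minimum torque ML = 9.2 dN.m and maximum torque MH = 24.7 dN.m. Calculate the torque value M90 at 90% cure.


M90 = ML + 0.9 * (MH - ML)
M90 = 9.2 + 0.9 * (24.7 - 9.2)
M90 = 9.2 + 0.9 * 15.5
M90 = 23.15 dN.m

23.15 dN.m


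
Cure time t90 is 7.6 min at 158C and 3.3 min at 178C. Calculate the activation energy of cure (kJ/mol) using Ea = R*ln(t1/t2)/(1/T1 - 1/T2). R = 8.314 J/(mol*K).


T1 = 431.15 K, T2 = 451.15 K
1/T1 - 1/T2 = 1.0282e-04
ln(t1/t2) = ln(7.6/3.3) = 0.8342
Ea = 8.314 * 0.8342 / 1.0282e-04 = 67454.8192 J/mol
Ea = 67.45 kJ/mol

67.45 kJ/mol


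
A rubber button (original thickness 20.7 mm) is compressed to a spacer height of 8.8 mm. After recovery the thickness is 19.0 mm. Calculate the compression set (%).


CS = (t0 - recovered) / (t0 - ts) * 100
= (20.7 - 19.0) / (20.7 - 8.8) * 100
= 1.7 / 11.9 * 100
= 14.3%

14.3%


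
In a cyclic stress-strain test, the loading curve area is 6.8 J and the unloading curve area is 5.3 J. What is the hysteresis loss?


Hysteresis loss = loading - unloading
= 6.8 - 5.3
= 1.5 J

1.5 J


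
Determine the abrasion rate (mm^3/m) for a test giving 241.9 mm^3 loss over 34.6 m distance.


Rate = volume_loss / distance
= 241.9 / 34.6
= 6.991 mm^3/m

6.991 mm^3/m


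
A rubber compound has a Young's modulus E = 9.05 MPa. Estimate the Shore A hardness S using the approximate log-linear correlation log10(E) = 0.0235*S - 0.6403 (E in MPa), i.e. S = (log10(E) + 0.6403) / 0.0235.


log10(E) = 0.0235*S - 0.6403  =>  S = (log10(E) + 0.6403) / 0.0235
log10(9.05) = 0.956649
S = (0.956649 + 0.6403) / 0.0235 = 1.596949 / 0.0235
S = 68.0

Shore A = 68.0


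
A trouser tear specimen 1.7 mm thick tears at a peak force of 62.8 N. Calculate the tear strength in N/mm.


Tear strength = force / thickness
= 62.8 / 1.7
= 36.94 N/mm

36.94 N/mm


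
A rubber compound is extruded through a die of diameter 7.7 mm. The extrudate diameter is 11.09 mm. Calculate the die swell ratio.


Die swell ratio = D_extrudate / D_die
= 11.09 / 7.7
= 1.44

Die swell = 1.44


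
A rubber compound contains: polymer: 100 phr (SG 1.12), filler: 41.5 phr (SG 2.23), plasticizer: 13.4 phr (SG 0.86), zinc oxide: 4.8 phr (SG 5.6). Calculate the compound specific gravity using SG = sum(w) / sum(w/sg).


Sum of weights = 159.7
Volume contributions:
  polymer: 100/1.12 = 89.2857
  filler: 41.5/2.23 = 18.6099
  plasticizer: 13.4/0.86 = 15.5814
  zinc oxide: 4.8/5.6 = 0.8571
Sum of volumes = 124.3341
SG = 159.7 / 124.3341 = 1.284

SG = 1.284


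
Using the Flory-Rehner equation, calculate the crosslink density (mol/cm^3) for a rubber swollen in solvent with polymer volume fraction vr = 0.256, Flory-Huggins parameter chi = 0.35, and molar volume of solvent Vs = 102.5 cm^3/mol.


ln(1 - vr) = ln(1 - 0.256) = -0.2957
Numerator = -((-0.2957) + 0.256 + 0.35 * 0.256^2) = 0.0168
Denominator = 102.5 * (0.256^(1/3) - 0.256/2) = 51.9634
nu = 0.0168 / 51.9634 = 3.2285e-04 mol/cm^3

3.2285e-04 mol/cm^3
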